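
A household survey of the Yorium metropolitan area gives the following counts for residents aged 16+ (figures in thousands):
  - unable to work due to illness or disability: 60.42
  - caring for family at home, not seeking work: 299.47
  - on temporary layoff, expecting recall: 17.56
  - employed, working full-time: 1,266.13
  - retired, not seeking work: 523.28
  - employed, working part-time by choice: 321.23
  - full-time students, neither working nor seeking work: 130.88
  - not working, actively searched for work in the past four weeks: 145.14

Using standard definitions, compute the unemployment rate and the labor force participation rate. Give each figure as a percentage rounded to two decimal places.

Employed = 1,266.13 + 321.23 = 1,587.36 thousand.
Unemployed = 17.56 + 145.14 = 162.70 thousand (jobless and actively searching, or on temporary layoff).
Labor force = 1,587.36 + 162.70 = 1,750.06 thousand.
Not in labor force = 60.42 + 299.47 + 523.28 + 130.88 = 1,014.05 thousand (those not working and not actively searching are outside the labor force).
Civilian working-age population = 1,750.06 + 1,014.05 = 2,764.11 thousand.
Unemployment rate = 162.70 / 1,750.06 = 9.30%.
Labor force participation rate = 1,750.06 / 2,764.11 = 63.31%.

Unemployment rate ≈ 9.30%; labor force participation rate ≈ 63.31%.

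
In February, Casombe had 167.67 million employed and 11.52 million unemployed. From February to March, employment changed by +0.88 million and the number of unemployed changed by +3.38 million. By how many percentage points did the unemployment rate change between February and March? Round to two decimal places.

February: labor force = 167.67 + 11.52 = 179.19; u = 11.52/179.19 = 6.43%.
March: labor force = 168.55 + 14.90 = 183.45; u = 14.90/183.45 = 8.12%.
Change = 8.12% − 6.43% = +1.69 pp.

The unemployment rate changed by +1.69 percentage points.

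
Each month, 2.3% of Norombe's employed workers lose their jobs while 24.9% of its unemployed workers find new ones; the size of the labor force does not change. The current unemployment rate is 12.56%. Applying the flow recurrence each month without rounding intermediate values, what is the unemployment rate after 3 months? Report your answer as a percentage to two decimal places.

Unemployment rate after three months ≈ 10.04%.

With a fixed labor force, u_{t+1} = u_t + s·(1−u_t) − f·u_t = u_t·(1−s−f) + s.
Here 1−s−f = 0.728 and s = 0.023.
u_1 = 0.125600 × 0.728 + 0.023 = 0.114437.
u_2 = 0.114437 × 0.728 + 0.023 = 0.106310.
u_3 = 0.106310 × 0.728 + 0.023 = 0.100394.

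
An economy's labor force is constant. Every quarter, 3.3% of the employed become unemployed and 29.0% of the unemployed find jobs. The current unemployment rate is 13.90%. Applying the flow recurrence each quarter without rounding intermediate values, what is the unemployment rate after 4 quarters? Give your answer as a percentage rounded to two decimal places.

With a fixed labor force, u_{t+1} = u_t + s·(1−u_t) − f·u_t = u_t·(1−s−f) + s.
Here 1−s−f = 0.677 and s = 0.033.
u_1 = 0.139000 × 0.677 + 0.033 = 0.127103.
u_2 = 0.127103 × 0.677 + 0.033 = 0.119049.
u_3 = 0.119049 × 0.677 + 0.033 = 0.113596.
u_4 = 0.113596 × 0.677 + 0.033 = 0.109904.

Unemployment rate after four quarters ≈ 10.99%.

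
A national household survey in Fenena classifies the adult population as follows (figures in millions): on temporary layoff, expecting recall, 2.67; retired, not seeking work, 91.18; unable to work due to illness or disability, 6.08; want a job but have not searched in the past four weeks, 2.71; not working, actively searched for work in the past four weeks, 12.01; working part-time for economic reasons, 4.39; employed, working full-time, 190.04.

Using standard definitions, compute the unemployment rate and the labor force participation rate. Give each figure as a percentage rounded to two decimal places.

Unemployment rate ≈ 7.02%; labor force participation rate ≈ 67.66%.

Employed = 4.39 + 190.04 = 194.43 million (anyone who worked, including part-time for economic reasons, counts as employed).
Unemployed = 2.67 + 12.01 = 14.68 million (jobless and actively searching, or on temporary layoff).
Labor force = 194.43 + 14.68 = 209.11 million.
Not in labor force = 91.18 + 6.08 + 2.71 = 99.97 million (those not working and not actively searching are outside the labor force — including those who want a job but have given up searching).
Civilian working-age population = 209.11 + 99.97 = 309.08 million.
Unemployment rate = 14.68 / 209.11 = 7.02%.
Labor force participation rate = 209.11 / 309.08 = 67.66%.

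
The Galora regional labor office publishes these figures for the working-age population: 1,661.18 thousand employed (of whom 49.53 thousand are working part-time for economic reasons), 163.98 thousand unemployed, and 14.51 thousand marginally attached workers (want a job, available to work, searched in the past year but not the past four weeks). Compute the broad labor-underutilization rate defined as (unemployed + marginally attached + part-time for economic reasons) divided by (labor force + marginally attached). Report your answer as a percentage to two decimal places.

Labor force = 1,661.18 + 163.98 = 1,825.16 thousand.
Numerator = 163.98 + 14.51 + 49.53 = 228.02 thousand.
Denominator = 1,825.16 + 14.51 = 1,839.67 thousand.
Broad rate = 228.02 / 1,839.67 = 12.39%.

Broad underutilization rate ≈ 12.39%.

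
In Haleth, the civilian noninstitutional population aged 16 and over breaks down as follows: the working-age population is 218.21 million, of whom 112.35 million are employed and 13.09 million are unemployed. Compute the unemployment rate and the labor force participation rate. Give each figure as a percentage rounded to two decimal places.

Unemployment rate ≈ 10.44%; labor force participation rate ≈ 57.49%.

Labor force = employed + unemployed = 112.35 + 13.09 = 125.44 million.
Unemployment rate = 13.09 / 125.44 = 10.44%.
Labor force participation rate = 125.44 / 218.21 = 57.49%.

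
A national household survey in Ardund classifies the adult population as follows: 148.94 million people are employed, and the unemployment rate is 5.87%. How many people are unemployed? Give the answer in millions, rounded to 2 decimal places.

Let U be the number unemployed. The labor force is E + U, and U/(E+U) = 0.0587.
So U = 0.0587 × 148.94 / (1 − 0.0587) = 8.7428 / 0.9413 ≈ 9.29 million.

About 9.29 million are unemployed.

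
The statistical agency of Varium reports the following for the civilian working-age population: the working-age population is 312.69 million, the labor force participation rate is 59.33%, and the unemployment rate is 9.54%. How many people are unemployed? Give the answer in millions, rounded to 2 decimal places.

Labor force = 0.5933 × 312.69 = 185.52 million.
Unemployed = 0.0954 × 185.52 ≈ 17.70 million.

About 17.70 million are unemployed.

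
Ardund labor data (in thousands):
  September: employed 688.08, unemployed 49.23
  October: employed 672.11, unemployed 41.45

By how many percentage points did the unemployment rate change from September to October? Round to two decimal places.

September: labor force = 688.08 + 49.23 = 737.31; u = 49.23/737.31 = 6.68%.
October: labor force = 672.11 + 41.45 = 713.56; u = 41.45/713.56 = 5.81%.
Change = 5.81% − 6.68% = −0.87 pp.

The unemployment rate changed by −0.87 percentage points.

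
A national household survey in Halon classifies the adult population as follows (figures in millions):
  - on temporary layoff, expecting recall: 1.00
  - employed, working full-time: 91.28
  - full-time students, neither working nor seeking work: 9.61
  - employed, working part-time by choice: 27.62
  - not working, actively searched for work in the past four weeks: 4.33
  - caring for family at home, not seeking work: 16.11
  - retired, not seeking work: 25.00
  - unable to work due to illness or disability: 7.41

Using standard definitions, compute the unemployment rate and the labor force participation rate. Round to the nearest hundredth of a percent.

Employed = 91.28 + 27.62 = 118.90 million.
Unemployed = 1.00 + 4.33 = 5.33 million (jobless and actively searching, or on temporary layoff).
Labor force = 118.90 + 5.33 = 124.23 million.
Not in labor force = 9.61 + 16.11 + 25.00 + 7.41 = 58.13 million (those not working and not actively searching are outside the labor force).
Civilian working-age population = 124.23 + 58.13 = 182.36 million.
Unemployment rate = 5.33 / 124.23 = 4.29%.
Labor force participation rate = 124.23 / 182.36 = 68.12%.

Unemployment rate ≈ 4.29%; labor force participation rate ≈ 68.12%.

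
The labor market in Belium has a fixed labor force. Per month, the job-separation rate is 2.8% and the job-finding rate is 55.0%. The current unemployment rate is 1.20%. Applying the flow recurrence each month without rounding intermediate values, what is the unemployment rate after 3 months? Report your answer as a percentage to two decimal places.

Unemployment rate after three months ≈ 4.57%.

With a fixed labor force, u_{t+1} = u_t + s·(1−u_t) − f·u_t = u_t·(1−s−f) + s.
Here 1−s−f = 0.422 and s = 0.028.
u_1 = 0.012000 × 0.422 + 0.028 = 0.033064.
u_2 = 0.033064 × 0.422 + 0.028 = 0.041953.
u_3 = 0.041953 × 0.422 + 0.028 = 0.045704.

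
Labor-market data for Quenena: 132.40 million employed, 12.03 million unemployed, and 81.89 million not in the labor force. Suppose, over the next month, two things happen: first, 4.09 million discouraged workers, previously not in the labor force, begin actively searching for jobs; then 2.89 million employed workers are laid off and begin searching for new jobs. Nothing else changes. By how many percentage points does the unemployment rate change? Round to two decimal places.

The unemployment rate changes by +4.47 percentage points.

Initially, labor force = 132.40 + 12.03 = 144.43 million, so u = 12.03/144.43 = 8.33%.
After the first change, unemployed and labor force both rise by 4.09 → E = 132.40, U = 16.12, labor force = 148.52 million.
After the second change, employed falls and unemployed rises by 2.89; labor force unchanged → E = 129.51, U = 19.01, labor force = 148.52 million.
New unemployment rate = 19.01 / 148.52 = 12.80%.
Change = 12.80% − 8.33% = +4.47 percentage points.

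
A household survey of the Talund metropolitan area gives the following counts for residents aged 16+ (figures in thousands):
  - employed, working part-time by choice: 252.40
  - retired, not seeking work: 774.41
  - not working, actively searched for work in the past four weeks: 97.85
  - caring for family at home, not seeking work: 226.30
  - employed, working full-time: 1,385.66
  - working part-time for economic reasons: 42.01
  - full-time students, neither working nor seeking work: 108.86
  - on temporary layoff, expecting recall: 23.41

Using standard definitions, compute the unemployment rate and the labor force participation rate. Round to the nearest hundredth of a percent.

Employed = 252.40 + 1,385.66 + 42.01 = 1,680.07 thousand (anyone who worked, including part-time for economic reasons, counts as employed).
Unemployed = 97.85 + 23.41 = 121.26 thousand (jobless and actively searching, or on temporary layoff).
Labor force = 1,680.07 + 121.26 = 1,801.33 thousand.
Not in labor force = 774.41 + 226.30 + 108.86 = 1,109.57 thousand (those not working and not actively searching are outside the labor force).
Civilian working-age population = 1,801.33 + 1,109.57 = 2,910.90 thousand.
Unemployment rate = 121.26 / 1,801.33 = 6.73%.
Labor force participation rate = 1,801.33 / 2,910.90 = 61.88%.

Unemployment rate ≈ 6.73%; labor force participation rate ≈ 61.88%.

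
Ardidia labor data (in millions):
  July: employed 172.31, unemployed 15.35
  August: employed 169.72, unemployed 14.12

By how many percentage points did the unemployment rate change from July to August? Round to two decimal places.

July: labor force = 172.31 + 15.35 = 187.66; u = 15.35/187.66 = 8.18%.
August: labor force = 169.72 + 14.12 = 183.84; u = 14.12/183.84 = 7.68%.
Change = 7.68% − 8.18% = −0.50 pp.

The unemployment rate changed by −0.50 percentage points.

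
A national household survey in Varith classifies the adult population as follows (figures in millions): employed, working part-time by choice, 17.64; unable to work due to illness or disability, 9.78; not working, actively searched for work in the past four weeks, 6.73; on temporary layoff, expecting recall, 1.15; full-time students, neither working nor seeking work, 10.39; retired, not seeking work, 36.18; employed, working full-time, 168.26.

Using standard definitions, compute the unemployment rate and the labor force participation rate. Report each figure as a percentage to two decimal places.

Unemployment rate ≈ 4.07%; labor force participation rate ≈ 77.47%.

Employed = 17.64 + 168.26 = 185.90 million.
Unemployed = 6.73 + 1.15 = 7.88 million (jobless and actively searching, or on temporary layoff).
Labor force = 185.90 + 7.88 = 193.78 million.
Not in labor force = 9.78 + 10.39 + 36.18 = 56.35 million (those not working and not actively searching are outside the labor force).
Civilian working-age population = 193.78 + 56.35 = 250.13 million.
Unemployment rate = 7.88 / 193.78 = 4.07%.
Labor force participation rate = 193.78 / 250.13 = 77.47%.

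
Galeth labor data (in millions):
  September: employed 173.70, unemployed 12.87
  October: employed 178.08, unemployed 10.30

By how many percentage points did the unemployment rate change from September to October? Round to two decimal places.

The unemployment rate changed by −1.43 percentage points.

September: labor force = 173.70 + 12.87 = 186.57; u = 12.87/186.57 = 6.90%.
October: labor force = 178.08 + 10.30 = 188.38; u = 10.30/188.38 = 5.47%.
Change = 5.47% − 6.90% = −1.43 pp.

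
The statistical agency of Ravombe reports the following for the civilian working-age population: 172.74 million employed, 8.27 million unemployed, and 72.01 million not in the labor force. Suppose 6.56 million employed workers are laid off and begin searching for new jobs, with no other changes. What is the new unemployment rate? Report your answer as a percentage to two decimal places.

New unemployment rate ≈ 8.19%.

Initially, labor force = 172.74 + 8.27 = 181.01 million, so u = 8.27/181.01 = 4.57%.
After the change, employed falls and unemployed rises by 6.56; labor force unchanged → E = 166.18, U = 14.83, labor force = 181.01 million.
New unemployment rate = 14.83 / 181.01 = 8.19%.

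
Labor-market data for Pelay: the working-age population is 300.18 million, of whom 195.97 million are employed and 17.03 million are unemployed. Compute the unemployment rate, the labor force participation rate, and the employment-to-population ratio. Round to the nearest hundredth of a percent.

Unemployment rate ≈ 8.00%; labor force participation rate ≈ 70.96%; employment-population ratio ≈ 65.28%.

Labor force = employed + unemployed = 195.97 + 17.03 = 213.00 million.
Unemployment rate = 17.03 / 213.00 = 8.00%.
Labor force participation rate = 213.00 / 300.18 = 70.96%.
Employment-population ratio = 195.97 / 300.18 = 65.28%.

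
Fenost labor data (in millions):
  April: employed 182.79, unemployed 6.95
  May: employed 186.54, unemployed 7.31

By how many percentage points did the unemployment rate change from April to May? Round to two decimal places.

April: labor force = 182.79 + 6.95 = 189.74; u = 6.95/189.74 = 3.66%.
May: labor force = 186.54 + 7.31 = 193.85; u = 7.31/193.85 = 3.77%.
Change = 3.77% − 3.66% = +0.11 pp.

The unemployment rate changed by +0.11 percentage points.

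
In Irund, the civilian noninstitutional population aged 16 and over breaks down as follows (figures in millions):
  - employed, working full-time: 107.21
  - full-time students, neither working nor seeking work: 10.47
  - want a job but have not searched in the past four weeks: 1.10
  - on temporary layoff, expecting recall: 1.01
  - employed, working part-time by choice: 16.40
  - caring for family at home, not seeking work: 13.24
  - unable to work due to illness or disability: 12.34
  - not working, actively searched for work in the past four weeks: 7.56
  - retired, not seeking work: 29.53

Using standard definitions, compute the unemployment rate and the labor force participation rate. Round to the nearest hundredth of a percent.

Unemployment rate ≈ 6.48%; labor force participation rate ≈ 66.47%.

Employed = 107.21 + 16.40 = 123.61 million.
Unemployed = 1.01 + 7.56 = 8.57 million (jobless and actively searching, or on temporary layoff).
Labor force = 123.61 + 8.57 = 132.18 million.
Not in labor force = 10.47 + 1.10 + 13.24 + 12.34 + 29.53 = 66.68 million (those not working and not actively searching are outside the labor force — including those who want a job but have given up searching).
Civilian working-age population = 132.18 + 66.68 = 198.86 million.
Unemployment rate = 8.57 / 132.18 = 6.48%.
Labor force participation rate = 132.18 / 198.86 = 66.47%.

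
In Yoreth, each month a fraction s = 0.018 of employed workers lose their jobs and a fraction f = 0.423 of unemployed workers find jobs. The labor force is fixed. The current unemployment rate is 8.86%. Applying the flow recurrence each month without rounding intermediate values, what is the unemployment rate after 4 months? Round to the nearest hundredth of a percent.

Unemployment rate after four months ≈ 4.55%.

With a fixed labor force, u_{t+1} = u_t + s·(1−u_t) − f·u_t = u_t·(1−s−f) + s.
Here 1−s−f = 0.559 and s = 0.018.
u_1 = 0.088600 × 0.559 + 0.018 = 0.067527.
u_2 = 0.067527 × 0.559 + 0.018 = 0.055748.
u_3 = 0.055748 × 0.559 + 0.018 = 0.049163.
u_4 = 0.049163 × 0.559 + 0.018 = 0.045482.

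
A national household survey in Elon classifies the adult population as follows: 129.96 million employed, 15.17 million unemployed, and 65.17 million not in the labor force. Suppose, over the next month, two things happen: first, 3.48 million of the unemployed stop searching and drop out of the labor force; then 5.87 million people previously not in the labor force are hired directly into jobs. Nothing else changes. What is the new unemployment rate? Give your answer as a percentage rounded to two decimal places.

New unemployment rate ≈ 7.92%.

Initially, labor force = 129.96 + 15.17 = 145.13 million, so u = 15.17/145.13 = 10.45%.
After the first change, unemployed and labor force both fall by 3.48 → E = 129.96, U = 11.69, labor force = 141.65 million.
After the second change, employed and labor force both rise by 5.87; unemployed unchanged → E = 135.83, U = 11.69, labor force = 147.52 million.
New unemployment rate = 11.69 / 147.52 = 7.92%.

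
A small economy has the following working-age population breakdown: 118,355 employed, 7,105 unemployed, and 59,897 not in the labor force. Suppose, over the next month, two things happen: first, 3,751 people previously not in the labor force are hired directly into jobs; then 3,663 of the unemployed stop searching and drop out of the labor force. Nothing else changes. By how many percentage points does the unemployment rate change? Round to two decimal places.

Initially, labor force = 118,355 + 7,105 = 125,460, so u = 7,105/125,460 = 5.66%.
After the first change, employed and labor force both rise by 3,751; unemployed unchanged → E = 122,106, U = 7,105, labor force = 129,211.
After the second change, unemployed and labor force both fall by 3,663 → E = 122,106, U = 3,442, labor force = 125,548.
New unemployment rate = 3,442 / 125,548 = 2.74%.
Change = 2.74% − 5.66% = −2.92 percentage points.

The unemployment rate changes by −2.92 percentage points.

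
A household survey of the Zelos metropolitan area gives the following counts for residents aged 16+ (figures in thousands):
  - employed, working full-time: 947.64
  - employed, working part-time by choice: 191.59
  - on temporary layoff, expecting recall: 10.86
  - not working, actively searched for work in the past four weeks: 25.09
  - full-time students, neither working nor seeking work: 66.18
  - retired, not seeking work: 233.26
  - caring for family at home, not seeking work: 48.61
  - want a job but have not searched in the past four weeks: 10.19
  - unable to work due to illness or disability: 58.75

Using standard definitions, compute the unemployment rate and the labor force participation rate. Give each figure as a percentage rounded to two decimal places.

Employed = 947.64 + 191.59 = 1,139.23 thousand.
Unemployed = 10.86 + 25.09 = 35.95 thousand (jobless and actively searching, or on temporary layoff).
Labor force = 1,139.23 + 35.95 = 1,175.18 thousand.
Not in labor force = 66.18 + 233.26 + 48.61 + 10.19 + 58.75 = 416.99 thousand (those not working and not actively searching are outside the labor force — including those who want a job but have given up searching).
Civilian working-age population = 1,175.18 + 416.99 = 1,592.17 thousand.
Unemployment rate = 35.95 / 1,175.18 = 3.06%.
Labor force participation rate = 1,175.18 / 1,592.17 = 73.81%.

Unemployment rate ≈ 3.06%; labor force participation rate ≈ 73.81%.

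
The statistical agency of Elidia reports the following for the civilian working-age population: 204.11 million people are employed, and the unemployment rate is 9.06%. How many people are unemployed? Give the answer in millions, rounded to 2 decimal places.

Let U be the number unemployed. The labor force is E + U, and U/(E+U) = 0.0906.
So U = 0.0906 × 204.11 / (1 − 0.0906) = 18.4924 / 0.9094 ≈ 20.33 million.

About 20.33 million are unemployed.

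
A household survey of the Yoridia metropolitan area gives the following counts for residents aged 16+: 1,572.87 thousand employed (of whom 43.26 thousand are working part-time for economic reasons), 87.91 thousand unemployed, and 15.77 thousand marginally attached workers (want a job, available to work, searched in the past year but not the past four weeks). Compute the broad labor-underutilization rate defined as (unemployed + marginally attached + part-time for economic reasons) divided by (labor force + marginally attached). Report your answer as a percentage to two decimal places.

Broad underutilization rate ≈ 8.76%.

Labor force = 1,572.87 + 87.91 = 1,660.78 thousand.
Numerator = 87.91 + 15.77 + 43.26 = 146.94 thousand.
Denominator = 1,660.78 + 15.77 = 1,676.55 thousand.
Broad rate = 146.94 / 1,676.55 = 8.76%.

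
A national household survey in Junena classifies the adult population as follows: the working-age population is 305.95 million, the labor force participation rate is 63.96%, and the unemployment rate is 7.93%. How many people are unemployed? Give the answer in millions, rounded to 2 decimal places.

About 15.52 million are unemployed.

Labor force = 0.6396 × 305.95 = 195.69 million.
Unemployed = 0.0793 × 195.69 ≈ 15.52 million.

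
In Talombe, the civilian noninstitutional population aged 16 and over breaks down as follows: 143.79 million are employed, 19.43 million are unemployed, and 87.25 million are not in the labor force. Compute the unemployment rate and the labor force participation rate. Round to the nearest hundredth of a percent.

Labor force = employed + unemployed = 143.79 + 19.43 = 163.22 million.
Working-age population = 163.22 + 87.25 = 250.47 million.
Unemployment rate = 19.43 / 163.22 = 11.90%.
Labor force participation rate = 163.22 / 250.47 = 65.17%.

Unemployment rate ≈ 11.90%; labor force participation rate ≈ 65.17%.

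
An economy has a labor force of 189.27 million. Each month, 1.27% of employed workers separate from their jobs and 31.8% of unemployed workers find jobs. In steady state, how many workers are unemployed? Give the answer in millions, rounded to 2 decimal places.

About 7.27 million are unemployed in steady state.

Steady-state unemployment rate u* = s/(s+f) = 1.27/(1.27+31.8) = 0.038403.
Unemployed = u* × labor force = 0.038403 × 189.27 ≈ 7.27 million.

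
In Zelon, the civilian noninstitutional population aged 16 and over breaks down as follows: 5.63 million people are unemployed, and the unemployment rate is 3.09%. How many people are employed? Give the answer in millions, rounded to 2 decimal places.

About 176.57 million are employed.

Labor force = U / u = 5.63 / 0.0309 ≈ 182.20 million.
Employed = labor force − unemployed = 182.20 − 5.63 = 176.57 million.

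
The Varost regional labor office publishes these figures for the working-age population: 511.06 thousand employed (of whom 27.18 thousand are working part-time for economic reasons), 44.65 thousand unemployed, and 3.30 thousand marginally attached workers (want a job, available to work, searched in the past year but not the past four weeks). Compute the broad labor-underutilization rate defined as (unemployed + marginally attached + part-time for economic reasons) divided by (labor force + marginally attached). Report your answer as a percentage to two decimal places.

Broad underutilization rate ≈ 13.44%.

Labor force = 511.06 + 44.65 = 555.71 thousand.
Numerator = 44.65 + 3.30 + 27.18 = 75.13 thousand.
Denominator = 555.71 + 3.30 = 559.01 thousand.
Broad rate = 75.13 / 559.01 = 13.44%.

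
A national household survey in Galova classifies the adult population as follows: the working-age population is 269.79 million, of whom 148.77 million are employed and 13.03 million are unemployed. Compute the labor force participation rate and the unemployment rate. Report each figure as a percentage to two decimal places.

Labor force = employed + unemployed = 148.77 + 13.03 = 161.80 million.
Unemployment rate = 13.03 / 161.80 = 8.05%.
Labor force participation rate = 161.80 / 269.79 = 59.97%.

Labor force participation rate ≈ 59.97%; unemployment rate ≈ 8.05%.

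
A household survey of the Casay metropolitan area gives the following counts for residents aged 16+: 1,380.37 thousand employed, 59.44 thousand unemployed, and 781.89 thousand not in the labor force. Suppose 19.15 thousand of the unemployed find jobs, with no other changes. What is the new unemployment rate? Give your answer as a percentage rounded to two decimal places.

New unemployment rate ≈ 2.80%.

Initially, labor force = 1,380.37 + 59.44 = 1,439.81 thousand, so u = 59.44/1,439.81 = 4.13%.
After the change, unemployed falls and employed rises by 19.15; labor force unchanged → E = 1,399.52, U = 40.29, labor force = 1,439.81 thousand.
New unemployment rate = 40.29 / 1,439.81 = 2.80%.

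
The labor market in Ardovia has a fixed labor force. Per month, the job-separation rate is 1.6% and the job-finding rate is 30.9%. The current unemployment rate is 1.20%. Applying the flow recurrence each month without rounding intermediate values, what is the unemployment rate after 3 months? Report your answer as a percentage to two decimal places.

Unemployment rate after three months ≈ 3.78%.

With a fixed labor force, u_{t+1} = u_t + s·(1−u_t) − f·u_t = u_t·(1−s−f) + s.
Here 1−s−f = 0.675 and s = 0.016.
u_1 = 0.012000 × 0.675 + 0.016 = 0.024100.
u_2 = 0.024100 × 0.675 + 0.016 = 0.032268.
u_3 = 0.032268 × 0.675 + 0.016 = 0.037781.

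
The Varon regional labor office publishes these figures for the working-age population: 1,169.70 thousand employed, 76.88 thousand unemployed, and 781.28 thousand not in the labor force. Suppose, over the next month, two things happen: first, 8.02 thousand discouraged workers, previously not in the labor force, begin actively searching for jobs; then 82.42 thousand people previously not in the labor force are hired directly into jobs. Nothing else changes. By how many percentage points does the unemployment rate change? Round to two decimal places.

The unemployment rate changes by +0.18 percentage points.

Initially, labor force = 1,169.70 + 76.88 = 1,246.58 thousand, so u = 76.88/1,246.58 = 6.17%.
After the first change, unemployed and labor force both rise by 8.02 → E = 1,169.70, U = 84.90, labor force = 1,254.60 thousand.
After the second change, employed and labor force both rise by 82.42; unemployed unchanged → E = 1,252.12, U = 84.90, labor force = 1,337.02 thousand.
New unemployment rate = 84.90 / 1,337.02 = 6.35%.
Change = 6.35% − 6.17% = +0.18 percentage points.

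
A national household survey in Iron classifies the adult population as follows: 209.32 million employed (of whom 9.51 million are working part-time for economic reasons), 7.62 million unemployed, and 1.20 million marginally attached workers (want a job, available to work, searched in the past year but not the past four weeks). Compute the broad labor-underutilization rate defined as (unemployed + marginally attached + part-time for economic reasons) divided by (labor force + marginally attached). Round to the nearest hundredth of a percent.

Labor force = 209.32 + 7.62 = 216.94 million.
Numerator = 7.62 + 1.20 + 9.51 = 18.33 million.
Denominator = 216.94 + 1.20 = 218.14 million.
Broad rate = 18.33 / 218.14 = 8.40%.

Broad underutilization rate ≈ 8.40%.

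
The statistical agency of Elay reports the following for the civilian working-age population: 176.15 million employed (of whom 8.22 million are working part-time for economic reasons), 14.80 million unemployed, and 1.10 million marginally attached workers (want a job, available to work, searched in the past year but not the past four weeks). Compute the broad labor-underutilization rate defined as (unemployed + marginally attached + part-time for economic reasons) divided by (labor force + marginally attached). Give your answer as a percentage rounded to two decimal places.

Broad underutilization rate ≈ 12.56%.

Labor force = 176.15 + 14.80 = 190.95 million.
Numerator = 14.80 + 1.10 + 8.22 = 24.12 million.
Denominator = 190.95 + 1.10 = 192.05 million.
Broad rate = 24.12 / 192.05 = 12.56%.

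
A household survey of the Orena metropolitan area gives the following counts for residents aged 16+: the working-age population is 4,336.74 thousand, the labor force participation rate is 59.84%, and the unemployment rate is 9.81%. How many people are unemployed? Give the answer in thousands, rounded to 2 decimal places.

Labor force = 0.5984 × 4,336.74 = 2,595.11 thousand.
Unemployed = 0.0981 × 2,595.11 ≈ 254.58 thousand.

About 254.58 thousand are unemployed.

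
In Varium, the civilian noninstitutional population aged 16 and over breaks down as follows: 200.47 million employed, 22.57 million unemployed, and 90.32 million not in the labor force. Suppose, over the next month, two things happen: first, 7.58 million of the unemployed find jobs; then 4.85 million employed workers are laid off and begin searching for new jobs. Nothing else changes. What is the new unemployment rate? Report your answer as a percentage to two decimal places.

Initially, labor force = 200.47 + 22.57 = 223.04 million, so u = 22.57/223.04 = 10.12%.
After the first change, unemployed falls and employed rises by 7.58; labor force unchanged → E = 208.05, U = 14.99, labor force = 223.04 million.
After the second change, employed falls and unemployed rises by 4.85; labor force unchanged → E = 203.20, U = 19.84, labor force = 223.04 million.
New unemployment rate = 19.84 / 223.04 = 8.90%.

New unemployment rate ≈ 8.90%.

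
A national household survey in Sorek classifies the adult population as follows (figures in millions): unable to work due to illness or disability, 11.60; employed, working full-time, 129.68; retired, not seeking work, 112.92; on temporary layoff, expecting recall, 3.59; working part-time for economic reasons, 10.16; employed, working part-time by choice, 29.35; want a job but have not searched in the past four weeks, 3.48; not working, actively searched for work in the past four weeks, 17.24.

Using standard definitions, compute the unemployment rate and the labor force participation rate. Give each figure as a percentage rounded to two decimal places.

Unemployment rate ≈ 10.96%; labor force participation rate ≈ 59.75%.

Employed = 129.68 + 10.16 + 29.35 = 169.19 million (anyone who worked, including part-time for economic reasons, counts as employed).
Unemployed = 3.59 + 17.24 = 20.83 million (jobless and actively searching, or on temporary layoff).
Labor force = 169.19 + 20.83 = 190.02 million.
Not in labor force = 11.60 + 112.92 + 3.48 = 128.00 million (those not working and not actively searching are outside the labor force — including those who want a job but have given up searching).
Civilian working-age population = 190.02 + 128.00 = 318.02 million.
Unemployment rate = 20.83 / 190.02 = 10.96%.
Labor force participation rate = 190.02 / 318.02 = 59.75%.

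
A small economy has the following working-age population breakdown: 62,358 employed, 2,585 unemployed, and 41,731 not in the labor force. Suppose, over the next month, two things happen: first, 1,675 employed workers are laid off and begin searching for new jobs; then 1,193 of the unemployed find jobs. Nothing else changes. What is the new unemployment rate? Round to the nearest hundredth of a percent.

Initially, labor force = 62,358 + 2,585 = 64,943, so u = 2,585/64,943 = 3.98%.
After the first change, employed falls and unemployed rises by 1,675; labor force unchanged → E = 60,683, U = 4,260, labor force = 64,943.
After the second change, unemployed falls and employed rises by 1,193; labor force unchanged → E = 61,876, U = 3,067, labor force = 64,943.
New unemployment rate = 3,067 / 64,943 = 4.72%.

New unemployment rate ≈ 4.72%.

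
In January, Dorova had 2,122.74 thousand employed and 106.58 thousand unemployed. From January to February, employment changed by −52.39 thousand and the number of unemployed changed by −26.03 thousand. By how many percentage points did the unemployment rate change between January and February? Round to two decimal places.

January: labor force = 2,122.74 + 106.58 = 2,229.32; u = 106.58/2,229.32 = 4.78%.
February: labor force = 2,070.35 + 80.55 = 2,150.90; u = 80.55/2,150.90 = 3.74%.
Change = 3.74% − 4.78% = −1.04 pp.

The unemployment rate changed by −1.04 percentage points.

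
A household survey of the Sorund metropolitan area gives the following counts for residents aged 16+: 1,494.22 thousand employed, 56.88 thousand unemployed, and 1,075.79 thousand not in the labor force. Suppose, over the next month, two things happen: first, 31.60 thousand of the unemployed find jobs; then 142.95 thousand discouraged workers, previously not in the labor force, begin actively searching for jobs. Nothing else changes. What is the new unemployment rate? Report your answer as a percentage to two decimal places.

Initially, labor force = 1,494.22 + 56.88 = 1,551.10 thousand, so u = 56.88/1,551.10 = 3.67%.
After the first change, unemployed falls and employed rises by 31.60; labor force unchanged → E = 1,525.82, U = 25.28, labor force = 1,551.10 thousand.
After the second change, unemployed and labor force both rise by 142.95 → E = 1,525.82, U = 168.23, labor force = 1,694.05 thousand.
New unemployment rate = 168.23 / 1,694.05 = 9.93%.

New unemployment rate ≈ 9.93%.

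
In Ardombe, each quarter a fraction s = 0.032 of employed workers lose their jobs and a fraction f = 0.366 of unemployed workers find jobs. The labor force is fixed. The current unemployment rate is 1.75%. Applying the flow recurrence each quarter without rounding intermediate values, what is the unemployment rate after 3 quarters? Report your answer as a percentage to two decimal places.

With a fixed labor force, u_{t+1} = u_t + s·(1−u_t) − f·u_t = u_t·(1−s−f) + s.
Here 1−s−f = 0.602 and s = 0.032.
u_1 = 0.017500 × 0.602 + 0.032 = 0.042535.
u_2 = 0.042535 × 0.602 + 0.032 = 0.057606.
u_3 = 0.057606 × 0.602 + 0.032 = 0.066679.

Unemployment rate after three quarters ≈ 6.67%.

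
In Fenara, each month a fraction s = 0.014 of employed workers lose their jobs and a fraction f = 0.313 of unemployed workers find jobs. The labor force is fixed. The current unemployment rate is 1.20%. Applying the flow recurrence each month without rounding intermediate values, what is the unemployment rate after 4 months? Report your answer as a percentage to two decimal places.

With a fixed labor force, u_{t+1} = u_t + s·(1−u_t) − f·u_t = u_t·(1−s−f) + s.
Here 1−s−f = 0.673 and s = 0.014.
u_1 = 0.012000 × 0.673 + 0.014 = 0.022076.
u_2 = 0.022076 × 0.673 + 0.014 = 0.028857.
u_3 = 0.028857 × 0.673 + 0.014 = 0.033421.
u_4 = 0.033421 × 0.673 + 0.014 = 0.036492.

Unemployment rate after four months ≈ 3.65%.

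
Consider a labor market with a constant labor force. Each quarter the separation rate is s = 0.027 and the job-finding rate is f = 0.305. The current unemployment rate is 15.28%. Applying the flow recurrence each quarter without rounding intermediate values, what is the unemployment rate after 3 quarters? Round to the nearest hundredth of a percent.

With a fixed labor force, u_{t+1} = u_t + s·(1−u_t) − f·u_t = u_t·(1−s−f) + s.
Here 1−s−f = 0.668 and s = 0.027.
u_1 = 0.152800 × 0.668 + 0.027 = 0.129070.
u_2 = 0.129070 × 0.668 + 0.027 = 0.113219.
u_3 = 0.113219 × 0.668 + 0.027 = 0.102630.

Unemployment rate after three quarters ≈ 10.26%.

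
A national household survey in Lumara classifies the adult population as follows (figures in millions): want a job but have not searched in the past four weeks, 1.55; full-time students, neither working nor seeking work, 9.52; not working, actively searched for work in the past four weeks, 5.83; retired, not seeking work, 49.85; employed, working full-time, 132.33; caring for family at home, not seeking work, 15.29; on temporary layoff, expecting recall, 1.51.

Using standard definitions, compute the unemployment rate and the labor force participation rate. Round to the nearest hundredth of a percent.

Unemployment rate ≈ 5.26%; labor force participation rate ≈ 64.70%.

Employed = 132.33 million.
Unemployed = 5.83 + 1.51 = 7.34 million (jobless and actively searching, or on temporary layoff).
Labor force = 132.33 + 7.34 = 139.67 million.
Not in labor force = 1.55 + 9.52 + 49.85 + 15.29 = 76.21 million (those not working and not actively searching are outside the labor force — including those who want a job but have given up searching).
Civilian working-age population = 139.67 + 76.21 = 215.88 million.
Unemployment rate = 7.34 / 139.67 = 5.26%.
Labor force participation rate = 139.67 / 215.88 = 64.70%.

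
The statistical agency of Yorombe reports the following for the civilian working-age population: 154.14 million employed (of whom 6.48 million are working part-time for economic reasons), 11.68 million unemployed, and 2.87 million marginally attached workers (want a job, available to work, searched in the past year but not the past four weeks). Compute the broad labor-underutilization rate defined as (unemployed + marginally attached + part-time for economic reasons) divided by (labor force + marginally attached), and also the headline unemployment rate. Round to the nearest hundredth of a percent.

Broad underutilization rate ≈ 12.47%; headline unemployment rate ≈ 7.04%.

Labor force = 154.14 + 11.68 = 165.82 million.
Numerator = 11.68 + 2.87 + 6.48 = 21.03 million.
Denominator = 165.82 + 2.87 = 168.69 million.
Broad rate = 21.03 / 168.69 = 12.47%.
Headline unemployment rate = 11.68 / 165.82 = 7.04%.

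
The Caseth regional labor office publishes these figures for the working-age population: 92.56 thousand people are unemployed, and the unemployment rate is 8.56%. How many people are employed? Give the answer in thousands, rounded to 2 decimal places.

Labor force = U / u = 92.56 / 0.0856 ≈ 1,081.31 thousand.
Employed = labor force − unemployed = 1,081.31 − 92.56 = 988.75 thousand.

About 988.75 thousand are employed.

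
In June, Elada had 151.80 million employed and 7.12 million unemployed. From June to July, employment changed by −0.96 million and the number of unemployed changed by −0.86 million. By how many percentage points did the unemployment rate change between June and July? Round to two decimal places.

The unemployment rate changed by −0.50 percentage points.

June: labor force = 151.80 + 7.12 = 158.92; u = 7.12/158.92 = 4.48%.
July: labor force = 150.84 + 6.26 = 157.10; u = 6.26/157.10 = 3.98%.
Change = 3.98% − 4.48% = −0.50 pp.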